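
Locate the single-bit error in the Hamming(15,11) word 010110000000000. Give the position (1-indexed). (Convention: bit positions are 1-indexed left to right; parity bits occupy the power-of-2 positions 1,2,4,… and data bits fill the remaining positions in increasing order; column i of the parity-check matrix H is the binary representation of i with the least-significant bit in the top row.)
Syndrome s = H · r^T (mod 2), r = 010110000000000:
  s[0] = (101010101010101)·(010110000000000) mod 2 = 0+0+0+0+1+0+0+0+0+0+0+0+0+0+0 mod 2 = 1
  s[1] = (011001100110011)·(010110000000000) mod 2 = 0+1+0+0+0+0+0+0+0+0+0+0+0+0+0 mod 2 = 1
  s[2] = (000111100001111)·(010110000000000) mod 2 = 0+0+0+1+1+0+0+0+0+0+0+0+0+0+0 mod 2 = 0
  s[3] = (000000011111111)·(010110000000000) mod 2 = 0+0+0+0+0+0+0+0+0+0+0+0+0+0+0 mod 2 = 0
Syndrome = 1100
Column i of H is the binary representation of i, so the syndrome is the binary index of the flipped bit.
Read s = 1100 with s[0] as LSB: 1·2^0 + 1·2^1 + 0·2^2 + 0·2^3 = 3.
Error is at bit position 3.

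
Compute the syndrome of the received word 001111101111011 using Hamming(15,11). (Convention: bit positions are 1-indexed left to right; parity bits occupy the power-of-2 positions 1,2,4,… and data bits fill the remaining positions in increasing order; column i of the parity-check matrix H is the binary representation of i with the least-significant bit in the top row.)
Syndrome s = H · r^T (mod 2), r = 001111101111011:
  s[0] = (101010101010101)·(001111101111011) mod 2 = 0+0+1+0+1+0+1+0+1+0+1+0+0+0+1 mod 2 = 0
  s[1] = (011001100110011)·(001111101111011) mod 2 = 0+0+1+0+0+1+1+0+0+1+1+0+0+1+1 mod 2 = 1
  s[2] = (000111100001111)·(001111101111011) mod 2 = 0+0+0+1+1+1+1+0+0+0+0+1+0+1+1 mod 2 = 1
  s[3] = (000000011111111)·(001111101111011) mod 2 = 0+0+0+0+0+0+0+0+1+1+1+1+0+1+1 mod 2 = 0
Syndrome = 0110
Non-zero syndrome: error at position 6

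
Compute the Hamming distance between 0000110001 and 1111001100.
XOR = 1111111101, count of 1s = 9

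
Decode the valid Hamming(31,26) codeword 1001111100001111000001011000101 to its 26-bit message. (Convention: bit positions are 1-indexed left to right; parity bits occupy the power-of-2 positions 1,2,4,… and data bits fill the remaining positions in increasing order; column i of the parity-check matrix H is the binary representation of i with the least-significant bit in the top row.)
Parity bits occupy power-of-2 positions; data bits are at positions {3,5,6,7,9,10,11,12,13,14,15,17,18,19,20,21,22,23,24,25,26,27,28,29,30,31} (1-indexed).
Extract: c[3]=0 c[5]=1 c[6]=1 c[7]=1 c[9]=0 c[10]=0 c[11]=0 c[12]=0 c[13]=1 c[14]=1 c[15]=1 c[17]=0 c[18]=0 c[19]=0 c[20]=0 c[21]=0 c[22]=1 c[23]=0 c[24]=1 c[25]=1 c[26]=0 c[27]=0 c[28]=0 c[29]=1 c[30]=0 c[31]=1
Data = 01110000111000001011000101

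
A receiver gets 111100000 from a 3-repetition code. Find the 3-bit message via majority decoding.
Split into 3-bit blocks and majority-vote each:
  block 1 = 111: 3 ones, 0 zeros → 1
  block 2 = 100: 1 ones, 2 zeros → 0
  block 3 = 000: 0 ones, 3 zeros → 0
Decoded = 100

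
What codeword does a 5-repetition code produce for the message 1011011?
Repeat each bit 5× and concatenate:
1→11111  0→00000  1→11111  1→11111  0→00000  1→11111  1→11111
Codeword = 11111000001111111111000001111111111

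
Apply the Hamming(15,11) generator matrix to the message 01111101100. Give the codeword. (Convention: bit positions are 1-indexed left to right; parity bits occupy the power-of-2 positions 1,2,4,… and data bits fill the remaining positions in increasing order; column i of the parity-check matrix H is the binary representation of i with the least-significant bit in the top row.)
Codeword c = d · G (mod 2), d = 01111101100:
  c[0] = d·G[:,0] = (01111101100)·(11011010101) mod 2 = 0+1+0+1+1+0+0+0+1+0+0 mod 2 = 0
  c[1] = d·G[:,1] = (01111101100)·(10110110011) mod 2 = 0+0+1+1+0+1+0+0+0+0+0 mod 2 = 1
  c[2] = d·G[:,2] = (01111101100)·(10000000000) mod 2 = 0+0+0+0+0+0+0+0+0+0+0 mod 2 = 0
  c[3] = d·G[:,3] = (01111101100)·(01110001111) mod 2 = 0+1+1+1+0+0+0+1+1+0+0 mod 2 = 1
  c[4] = d·G[:,4] = (01111101100)·(01000000000) mod 2 = 0+1+0+0+0+0+0+0+0+0+0 mod 2 = 1
  c[5] = d·G[:,5] = (01111101100)·(00100000000) mod 2 = 0+0+1+0+0+0+0+0+0+0+0 mod 2 = 1
  c[6] = d·G[:,6] = (01111101100)·(00010000000) mod 2 = 0+0+0+1+0+0+0+0+0+0+0 mod 2 = 1
  c[7] = d·G[:,7] = (01111101100)·(00001111111) mod 2 = 0+0+0+0+1+1+0+1+1+0+0 mod 2 = 0
  c[8] = d·G[:,8] = (01111101100)·(00001000000) mod 2 = 0+0+0+0+1+0+0+0+0+0+0 mod 2 = 1
  c[9] = d·G[:,9] = (01111101100)·(00000100000) mod 2 = 0+0+0+0+0+1+0+0+0+0+0 mod 2 = 1
  c[10] = d·G[:,10] = (01111101100)·(00000010000) mod 2 = 0+0+0+0+0+0+0+0+0+0+0 mod 2 = 0
  c[11] = d·G[:,11] = (01111101100)·(00000001000) mod 2 = 0+0+0+0+0+0+0+1+0+0+0 mod 2 = 1
  c[12] = d·G[:,12] = (01111101100)·(00000000100) mod 2 = 0+0+0+0+0+0+0+0+1+0+0 mod 2 = 1
  c[13] = d·G[:,13] = (01111101100)·(00000000010) mod 2 = 0+0+0+0+0+0+0+0+0+0+0 mod 2 = 0
  c[14] = d·G[:,14] = (01111101100)·(00000000001) mod 2 = 0+0+0+0+0+0+0+0+0+0+0 mod 2 = 0
Codeword = 010111101101100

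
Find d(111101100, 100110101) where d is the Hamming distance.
XOR = 011011001, count of 1s = 5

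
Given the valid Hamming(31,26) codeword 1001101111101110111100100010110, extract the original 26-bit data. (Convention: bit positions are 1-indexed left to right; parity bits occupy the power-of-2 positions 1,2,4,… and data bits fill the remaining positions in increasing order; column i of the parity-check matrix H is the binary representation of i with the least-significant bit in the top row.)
Parity bits occupy power-of-2 positions; data bits are at positions {3,5,6,7,9,10,11,12,13,14,15,17,18,19,20,21,22,23,24,25,26,27,28,29,30,31} (1-indexed).
Extract: c[3]=0 c[5]=1 c[6]=0 c[7]=1 c[9]=1 c[10]=1 c[11]=1 c[12]=0 c[13]=1 c[14]=1 c[15]=1 c[17]=1 c[18]=1 c[19]=1 c[20]=1 c[21]=0 c[22]=0 c[23]=1 c[24]=0 c[25]=0 c[26]=0 c[27]=1 c[28]=0 c[29]=1 c[30]=1 c[31]=0
Data = 01011110111111100100010110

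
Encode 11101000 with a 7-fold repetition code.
Repeat each bit 7× and concatenate:
1→1111111  1→1111111  1→1111111  0→0000000  1→1111111  0→0000000  0→0000000  0→0000000
Codeword = 11111111111111111111100000001111111000000000000000000000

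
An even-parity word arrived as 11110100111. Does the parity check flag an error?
Sum of received bits: 1+1+1+1+0+1+0+0+1+1+1 = 8; 8 mod 2 = 0. Result is 0 → no error detected.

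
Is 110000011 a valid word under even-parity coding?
Sum of all bits: 1+1+0+0+0+0+0+1+1 = 4; 4 mod 2 = 0. Result is 0 → valid parity.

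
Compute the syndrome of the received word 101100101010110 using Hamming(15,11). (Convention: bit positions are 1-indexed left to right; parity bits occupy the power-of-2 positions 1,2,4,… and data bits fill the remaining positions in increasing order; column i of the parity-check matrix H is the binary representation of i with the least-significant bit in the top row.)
Syndrome s = H · r^T (mod 2), r = 101100101010110:
  s[0] = (101010101010101)·(101100101010110) mod 2 = 1+0+1+0+0+0+1+0+1+0+1+0+1+0+0 mod 2 = 0
  s[1] = (011001100110011)·(101100101010110) mod 2 = 0+0+1+0+0+0+1+0+0+0+1+0+0+1+0 mod 2 = 0
  s[2] = (000111100001111)·(101100101010110) mod 2 = 0+0+0+1+0+0+1+0+0+0+0+0+1+1+0 mod 2 = 0
  s[3] = (000000011111111)·(101100101010110) mod 2 = 0+0+0+0+0+0+0+0+1+0+1+0+1+1+0 mod 2 = 0
Syndrome = 0000
s = 0: no error detected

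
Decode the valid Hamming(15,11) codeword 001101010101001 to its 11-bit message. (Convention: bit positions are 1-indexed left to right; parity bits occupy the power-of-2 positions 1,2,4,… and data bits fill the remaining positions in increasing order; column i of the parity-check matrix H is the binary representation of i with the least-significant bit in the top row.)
Parity bits occupy power-of-2 positions; data bits are at positions {3,5,6,7,9,10,11,12,13,14,15} (1-indexed).
Extract: c[3]=1 c[5]=0 c[6]=1 c[7]=0 c[9]=0 c[10]=1 c[11]=0 c[12]=1 c[13]=0 c[14]=0 c[15]=1
Data = 10100101001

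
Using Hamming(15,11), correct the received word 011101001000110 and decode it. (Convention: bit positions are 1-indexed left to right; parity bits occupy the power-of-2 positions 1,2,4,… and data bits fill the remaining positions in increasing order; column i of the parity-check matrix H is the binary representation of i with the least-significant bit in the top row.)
Syndrome s = H · r^T (mod 2), r = 011101001000110:
  s[0] = (101010101010101)·(011101001000110) mod 2 = 0+0+1+0+0+0+0+0+1+0+0+0+1+0+0 mod 2 = 1
  s[1] = (011001100110011)·(011101001000110) mod 2 = 0+1+1+0+0+1+0+0+0+0+0+0+0+1+0 mod 2 = 0
  s[2] = (000111100001111)·(011101001000110) mod 2 = 0+0+0+1+0+1+0+0+0+0+0+0+1+1+0 mod 2 = 0
  s[3] = (000000011111111)·(011101001000110) mod 2 = 0+0+0+0+0+0+0+0+1+0+0+0+1+1+0 mod 2 = 1
Syndrome = 1001
Column 9 of H equals this syndrome → error at bit 9 (1-indexed).
Flip bit 9: 011101001000110 → 011101000000110
Extract data bits at positions {3,5,6,7,9,10,11,12,13,14,15}: 10100000110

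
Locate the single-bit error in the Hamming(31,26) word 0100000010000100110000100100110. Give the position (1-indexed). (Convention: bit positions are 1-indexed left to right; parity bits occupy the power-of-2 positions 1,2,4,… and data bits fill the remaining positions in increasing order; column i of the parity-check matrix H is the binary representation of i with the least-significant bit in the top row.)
Syndrome s = H · r^T (mod 2), r = 0100000010000100110000100100110:
  s[0] = (1010101010101010101010101010101)·(0100000010000100110000100100110) mod 2 = 0+0+0+0+0+0+0+0+1+0+0+0+0+0+0+0+1+0+0+0+0+0+1+0+0+0+0+0+1+0+0 mod 2 = 0
  s[1] = (0110011001100110011001100110011)·(0100000010000100110000100100110) mod 2 = 0+1+0+0+0+0+0+0+0+0+0+0+0+1+0+0+0+1+0+0+0+0+1+0+0+1+0+0+0+1+0 mod 2 = 0
  s[2] = (0001111000011110000111100001111)·(0100000010000100110000100100110) mod 2 = 0+0+0+0+0+0+0+0+0+0+0+0+0+1+0+0+0+0+0+0+0+0+1+0+0+0+0+0+1+1+0 mod 2 = 0
  s[3] = (0000000111111110000000011111111)·(0100000010000100110000100100110) mod 2 = 0+0+0+0+0+0+0+0+1+0+0+0+0+1+0+0+0+0+0+0+0+0+0+0+0+1+0+0+1+1+0 mod 2 = 1
  s[4] = (0000000000000001111111111111111)·(0100000010000100110000100100110) mod 2 = 0+0+0+0+0+0+0+0+0+0+0+0+0+0+0+0+1+1+0+0+0+0+1+0+0+1+0+0+1+1+0 mod 2 = 0
Syndrome = 00010
Column i of H is the binary representation of i, so the syndrome is the binary index of the flipped bit.
Read s = 00010 with s[0] as LSB: 0·2^0 + 0·2^1 + 0·2^2 + 1·2^3 + 0·2^4 = 8.
Error is at bit position 8.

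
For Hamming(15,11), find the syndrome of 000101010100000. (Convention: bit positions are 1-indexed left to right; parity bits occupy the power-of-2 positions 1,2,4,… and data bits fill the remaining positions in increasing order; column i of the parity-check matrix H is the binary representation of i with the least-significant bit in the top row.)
Syndrome s = H · r^T (mod 2), r = 000101010100000:
  s[0] = (101010101010101)·(000101010100000) mod 2 = 0+0+0+0+0+0+0+0+0+0+0+0+0+0+0 mod 2 = 0
  s[1] = (011001100110011)·(000101010100000) mod 2 = 0+0+0+0+0+1+0+0+0+1+0+0+0+0+0 mod 2 = 0
  s[2] = (000111100001111)·(000101010100000) mod 2 = 0+0+0+1+0+1+0+0+0+0+0+0+0+0+0 mod 2 = 0
  s[3] = (000000011111111)·(000101010100000) mod 2 = 0+0+0+0+0+0+0+1+0+1+0+0+0+0+0 mod 2 = 0
Syndrome = 0000
s = 0: no error detected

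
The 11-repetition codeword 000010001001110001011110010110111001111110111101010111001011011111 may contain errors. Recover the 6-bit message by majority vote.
Split into 11-bit blocks and majority-vote each:
  block 1 = 00001000100: 2 ones, 9 zeros → 0
  block 2 = 11100010111: 7 ones, 4 zeros → 1
  block 3 = 10010110111: 7 ones, 4 zeros → 1
  block 4 = 00111111011: 8 ones, 3 zeros → 1
  block 5 = 11010101110: 7 ones, 4 zeros → 1
  block 6 = 01011011111: 8 ones, 3 zeros → 1
Decoded = 011111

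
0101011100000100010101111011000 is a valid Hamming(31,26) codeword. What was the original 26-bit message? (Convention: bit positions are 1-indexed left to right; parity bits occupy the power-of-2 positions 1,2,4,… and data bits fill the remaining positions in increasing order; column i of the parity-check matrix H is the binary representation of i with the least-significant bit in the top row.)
Parity bits occupy power-of-2 positions; data bits are at positions {3,5,6,7,9,10,11,12,13,14,15,17,18,19,20,21,22,23,24,25,26,27,28,29,30,31} (1-indexed).
Extract: c[3]=0 c[5]=0 c[6]=1 c[7]=1 c[9]=0 c[10]=0 c[11]=0 c[12]=0 c[13]=0 c[14]=1 c[15]=0 c[17]=0 c[18]=1 c[19]=0 c[20]=1 c[21]=0 c[22]=1 c[23]=1 c[24]=1 c[25]=1 c[26]=0 c[27]=1 c[28]=1 c[29]=0 c[30]=0 c[31]=0
Data = 00110000010010101111011000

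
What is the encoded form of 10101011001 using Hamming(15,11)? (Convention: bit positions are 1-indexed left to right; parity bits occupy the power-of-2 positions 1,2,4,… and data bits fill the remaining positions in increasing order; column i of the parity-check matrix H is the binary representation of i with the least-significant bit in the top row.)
Codeword c = d · G (mod 2), d = 10101011001:
  c[0] = d·G[:,0] = (10101011001)·(11011010101) mod 2 = 1+0+0+0+1+0+1+0+0+0+1 mod 2 = 0
  c[1] = d·G[:,1] = (10101011001)·(10110110011) mod 2 = 1+0+1+0+0+0+1+0+0+0+1 mod 2 = 0
  c[2] = d·G[:,2] = (10101011001)·(10000000000) mod 2 = 1+0+0+0+0+0+0+0+0+0+0 mod 2 = 1
  c[3] = d·G[:,3] = (10101011001)·(01110001111) mod 2 = 0+0+1+0+0+0+0+1+0+0+1 mod 2 = 1
  c[4] = d·G[:,4] = (10101011001)·(01000000000) mod 2 = 0+0+0+0+0+0+0+0+0+0+0 mod 2 = 0
  c[5] = d·G[:,5] = (10101011001)·(00100000000) mod 2 = 0+0+1+0+0+0+0+0+0+0+0 mod 2 = 1
  c[6] = d·G[:,6] = (10101011001)·(00010000000) mod 2 = 0+0+0+0+0+0+0+0+0+0+0 mod 2 = 0
  c[7] = d·G[:,7] = (10101011001)·(00001111111) mod 2 = 0+0+0+0+1+0+1+1+0+0+1 mod 2 = 0
  c[8] = d·G[:,8] = (10101011001)·(00001000000) mod 2 = 0+0+0+0+1+0+0+0+0+0+0 mod 2 = 1
  c[9] = d·G[:,9] = (10101011001)·(00000100000) mod 2 = 0+0+0+0+0+0+0+0+0+0+0 mod 2 = 0
  c[10] = d·G[:,10] = (10101011001)·(00000010000) mod 2 = 0+0+0+0+0+0+1+0+0+0+0 mod 2 = 1
  c[11] = d·G[:,11] = (10101011001)·(00000001000) mod 2 = 0+0+0+0+0+0+0+1+0+0+0 mod 2 = 1
  c[12] = d·G[:,12] = (10101011001)·(00000000100) mod 2 = 0+0+0+0+0+0+0+0+0+0+0 mod 2 = 0
  c[13] = d·G[:,13] = (10101011001)·(00000000010) mod 2 = 0+0+0+0+0+0+0+0+0+0+0 mod 2 = 0
  c[14] = d·G[:,14] = (10101011001)·(00000000001) mod 2 = 0+0+0+0+0+0+0+0+0+0+1 mod 2 = 1
Codeword = 001101001011001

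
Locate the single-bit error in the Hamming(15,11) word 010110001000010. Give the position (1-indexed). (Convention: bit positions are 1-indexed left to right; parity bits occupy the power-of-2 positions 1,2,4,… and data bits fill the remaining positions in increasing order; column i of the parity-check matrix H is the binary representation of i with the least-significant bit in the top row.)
Syndrome s = H · r^T (mod 2), r = 010110001000010:
  s[0] = (101010101010101)·(010110001000010) mod 2 = 0+0+0+0+1+0+0+0+1+0+0+0+0+0+0 mod 2 = 0
  s[1] = (011001100110011)·(010110001000010) mod 2 = 0+1+0+0+0+0+0+0+0+0+0+0+0+1+0 mod 2 = 0
  s[2] = (000111100001111)·(010110001000010) mod 2 = 0+0+0+1+1+0+0+0+0+0+0+0+0+1+0 mod 2 = 1
  s[3] = (000000011111111)·(010110001000010) mod 2 = 0+0+0+0+0+0+0+0+1+0+0+0+0+1+0 mod 2 = 0
Syndrome = 0010
Column i of H is the binary representation of i, so the syndrome is the binary index of the flipped bit.
Read s = 0010 with s[0] as LSB: 0·2^0 + 0·2^1 + 1·2^2 + 0·2^3 = 4.
Error is at bit position 4.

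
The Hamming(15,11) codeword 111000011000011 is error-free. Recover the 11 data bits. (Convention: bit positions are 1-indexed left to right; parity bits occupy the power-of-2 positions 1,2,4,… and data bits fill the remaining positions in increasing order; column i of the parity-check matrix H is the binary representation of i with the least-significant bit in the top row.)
Parity bits occupy power-of-2 positions; data bits are at positions {3,5,6,7,9,10,11,12,13,14,15} (1-indexed).
Extract: c[3]=1 c[5]=0 c[6]=0 c[7]=0 c[9]=1 c[10]=0 c[11]=0 c[12]=0 c[13]=0 c[14]=1 c[15]=1
Data = 10001000011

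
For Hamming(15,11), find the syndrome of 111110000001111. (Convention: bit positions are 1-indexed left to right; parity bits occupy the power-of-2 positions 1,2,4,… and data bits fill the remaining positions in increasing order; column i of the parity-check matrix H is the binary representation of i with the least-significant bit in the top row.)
Syndrome s = H · r^T (mod 2), r = 111110000001111:
  s[0] = (101010101010101)·(111110000001111) mod 2 = 1+0+1+0+1+0+0+0+0+0+0+0+1+0+1 mod 2 = 1
  s[1] = (011001100110011)·(111110000001111) mod 2 = 0+1+1+0+0+0+0+0+0+0+0+0+0+1+1 mod 2 = 0
  s[2] = (000111100001111)·(111110000001111) mod 2 = 0+0+0+1+1+0+0+0+0+0+0+1+1+1+1 mod 2 = 0
  s[3] = (000000011111111)·(111110000001111) mod 2 = 0+0+0+0+0+0+0+0+0+0+0+1+1+1+1 mod 2 = 0
Syndrome = 1000
Non-zero syndrome: error at position 1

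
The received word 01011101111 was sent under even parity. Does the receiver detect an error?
Sum of received bits: 0+1+0+1+1+1+0+1+1+1+1 = 8; 8 mod 2 = 0. Result is 0 → no error detected.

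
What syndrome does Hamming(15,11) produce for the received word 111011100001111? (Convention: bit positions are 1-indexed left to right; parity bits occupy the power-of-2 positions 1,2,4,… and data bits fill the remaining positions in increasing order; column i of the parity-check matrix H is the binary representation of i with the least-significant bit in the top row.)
Syndrome s = H · r^T (mod 2), r = 111011100001111:
  s[0] = (101010101010101)·(111011100001111) mod 2 = 1+0+1+0+1+0+1+0+0+0+0+0+1+0+1 mod 2 = 0
  s[1] = (011001100110011)·(111011100001111) mod 2 = 0+1+1+0+0+1+1+0+0+0+0+0+0+1+1 mod 2 = 0
  s[2] = (000111100001111)·(111011100001111) mod 2 = 0+0+0+0+1+1+1+0+0+0+0+1+1+1+1 mod 2 = 1
  s[3] = (000000011111111)·(111011100001111) mod 2 = 0+0+0+0+0+0+0+0+0+0+0+1+1+1+1 mod 2 = 0
Syndrome = 0010
Non-zero syndrome: error at position 4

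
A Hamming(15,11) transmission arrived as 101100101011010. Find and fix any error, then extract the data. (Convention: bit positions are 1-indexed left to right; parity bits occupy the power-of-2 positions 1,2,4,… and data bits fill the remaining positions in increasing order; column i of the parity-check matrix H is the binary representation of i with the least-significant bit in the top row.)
Syndrome s = H · r^T (mod 2), r = 101100101011010:
  s[0] = (101010101010101)·(101100101011010) mod 2 = 1+0+1+0+0+0+1+0+1+0+1+0+0+0+0 mod 2 = 1
  s[1] = (011001100110011)·(101100101011010) mod 2 = 0+0+1+0+0+0+1+0+0+0+1+0+0+1+0 mod 2 = 0
  s[2] = (000111100001111)·(101100101011010) mod 2 = 0+0+0+1+0+0+1+0+0+0+0+1+0+1+0 mod 2 = 0
  s[3] = (000000011111111)·(101100101011010) mod 2 = 0+0+0+0+0+0+0+0+1+0+1+1+0+1+0 mod 2 = 0
Syndrome = 1000
Column 1 of H equals this syndrome → error at bit 1 (1-indexed).
Flip bit 1: 101100101011010 → 001100101011010
Extract data bits at positions {3,5,6,7,9,10,11,12,13,14,15}: 10011011010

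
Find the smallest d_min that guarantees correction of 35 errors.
Correcting t errors requires d_min ≥ 2t + 1 = 2·35 + 1 = 71.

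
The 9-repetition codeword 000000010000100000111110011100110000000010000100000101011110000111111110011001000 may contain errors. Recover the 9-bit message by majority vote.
Split into 9-bit blocks and majority-vote each:
  block 1 = 000000010: 1 ones, 8 zeros → 0
  block 2 = 000100000: 1 ones, 8 zeros → 0
  block 3 = 111110011: 7 ones, 2 zeros → 1
  block 4 = 100110000: 3 ones, 6 zeros → 0
  block 5 = 000010000: 1 ones, 8 zeros → 0
  block 6 = 100000101: 3 ones, 6 zeros → 0
  block 7 = 011110000: 4 ones, 5 zeros → 0
  block 8 = 111111110: 8 ones, 1 zeros → 1
  block 9 = 011001000: 3 ones, 6 zeros → 0
Decoded = 001000010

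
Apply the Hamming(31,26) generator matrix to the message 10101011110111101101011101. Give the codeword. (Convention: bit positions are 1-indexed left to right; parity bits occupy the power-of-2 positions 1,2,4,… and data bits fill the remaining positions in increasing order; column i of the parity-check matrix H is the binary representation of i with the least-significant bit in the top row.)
Codeword c = d · G (mod 2), d = 10101011110111101101011101:
  c[0] = d·G[:,0] = (10101011110111101101011101)·(11011010101101010101010101) mod 2 = 1+0+0+0+1+0+1+0+1+0+0+1+0+1+0+0+0+1+0+1+0+1+0+1+0+1 mod 2 = 1
  c[1] = d·G[:,1] = (10101011110111101101011101)·(10110110011011001100110011) mod 2 = 1+0+1+0+0+0+1+0+0+1+0+0+1+1+0+0+1+1+0+0+0+1+0+0+0+1 mod 2 = 0
  c[2] = d·G[:,2] = (10101011110111101101011101)·(10000000000000000000000000) mod 2 = 1+0+0+0+0+0+0+0+0+0+0+0+0+0+0+0+0+0+0+0+0+0+0+0+0+0 mod 2 = 1
  c[3] = d·G[:,3] = (10101011110111101101011101)·(01110001111000111100001111) mod 2 = 0+0+1+0+0+0+0+1+1+1+0+0+0+0+1+0+1+1+0+0+0+0+1+1+0+1 mod 2 = 0
  c[4] = d·G[:,4] = (10101011110111101101011101)·(01000000000000000000000000) mod 2 = 0+0+0+0+0+0+0+0+0+0+0+0+0+0+0+0+0+0+0+0+0+0+0+0+0+0 mod 2 = 0
  c[5] = d·G[:,5] = (10101011110111101101011101)·(00100000000000000000000000) mod 2 = 0+0+1+0+0+0+0+0+0+0+0+0+0+0+0+0+0+0+0+0+0+0+0+0+0+0 mod 2 = 1
  c[6] = d·G[:,6] = (10101011110111101101011101)·(00010000000000000000000000) mod 2 = 0+0+0+0+0+0+0+0+0+0+0+0+0+0+0+0+0+0+0+0+0+0+0+0+0+0 mod 2 = 0
  c[7] = d·G[:,7] = (10101011110111101101011101)·(00001111111000000011111111) mod 2 = 0+0+0+0+1+0+1+1+1+1+0+0+0+0+0+0+0+0+0+1+0+1+1+1+0+1 mod 2 = 0
  c[8] = d·G[:,8] = (10101011110111101101011101)·(00001000000000000000000000) mod 2 = 0+0+0+0+1+0+0+0+0+0+0+0+0+0+0+0+0+0+0+0+0+0+0+0+0+0 mod 2 = 1
  c[9] = d·G[:,9] = (10101011110111101101011101)·(00000100000000000000000000) mod 2 = 0+0+0+0+0+0+0+0+0+0+0+0+0+0+0+0+0+0+0+0+0+0+0+0+0+0 mod 2 = 0
  c[10] = d·G[:,10] = (10101011110111101101011101)·(00000010000000000000000000) mod 2 = 0+0+0+0+0+0+1+0+0+0+0+0+0+0+0+0+0+0+0+0+0+0+0+0+0+0 mod 2 = 1
  c[11] = d·G[:,11] = (10101011110111101101011101)·(00000001000000000000000000) mod 2 = 0+0+0+0+0+0+0+1+0+0+0+0+0+0+0+0+0+0+0+0+0+0+0+0+0+0 mod 2 = 1
  c[12] = d·G[:,12] = (10101011110111101101011101)·(00000000100000000000000000) mod 2 = 0+0+0+0+0+0+0+0+1+0+0+0+0+0+0+0+0+0+0+0+0+0+0+0+0+0 mod 2 = 1
  c[13] = d·G[:,13] = (10101011110111101101011101)·(00000000010000000000000000) mod 2 = 0+0+0+0+0+0+0+0+0+1+0+0+0+0+0+0+0+0+0+0+0+0+0+0+0+0 mod 2 = 1
  c[14] = d·G[:,14] = (10101011110111101101011101)·(00000000001000000000000000) mod 2 = 0+0+0+0+0+0+0+0+0+0+0+0+0+0+0+0+0+0+0+0+0+0+0+0+0+0 mod 2 = 0
  c[15] = d·G[:,15] = (10101011110111101101011101)·(00000000000111111111111111) mod 2 = 0+0+0+0+0+0+0+0+0+0+0+1+1+1+1+0+1+1+0+1+0+1+1+1+0+1 mod 2 = 1
  c[16] = d·G[:,16] = (10101011110111101101011101)·(00000000000100000000000000) mod 2 = 0+0+0+0+0+0+0+0+0+0+0+1+0+0+0+0+0+0+0+0+0+0+0+0+0+0 mod 2 = 1
  c[17] = d·G[:,17] = (10101011110111101101011101)·(00000000000010000000000000) mod 2 = 0+0+0+0+0+0+0+0+0+0+0+0+1+0+0+0+0+0+0+0+0+0+0+0+0+0 mod 2 = 1
  c[18] = d·G[:,18] = (10101011110111101101011101)·(00000000000001000000000000) mod 2 = 0+0+0+0+0+0+0+0+0+0+0+0+0+1+0+0+0+0+0+0+0+0+0+0+0+0 mod 2 = 1
  c[19] = d·G[:,19] = (10101011110111101101011101)·(00000000000000100000000000) mod 2 = 0+0+0+0+0+0+0+0+0+0+0+0+0+0+1+0+0+0+0+0+0+0+0+0+0+0 mod 2 = 1
  c[20] = d·G[:,20] = (10101011110111101101011101)·(00000000000000010000000000) mod 2 = 0+0+0+0+0+0+0+0+0+0+0+0+0+0+0+0+0+0+0+0+0+0+0+0+0+0 mod 2 = 0
  c[21] = d·G[:,21] = (10101011110111101101011101)·(00000000000000001000000000) mod 2 = 0+0+0+0+0+0+0+0+0+0+0+0+0+0+0+0+1+0+0+0+0+0+0+0+0+0 mod 2 = 1
  c[22] = d·G[:,22] = (10101011110111101101011101)·(00000000000000000100000000) mod 2 = 0+0+0+0+0+0+0+0+0+0+0+0+0+0+0+0+0+1+0+0+0+0+0+0+0+0 mod 2 = 1
  c[23] = d·G[:,23] = (10101011110111101101011101)·(00000000000000000010000000) mod 2 = 0+0+0+0+0+0+0+0+0+0+0+0+0+0+0+0+0+0+0+0+0+0+0+0+0+0 mod 2 = 0
  c[24] = d·G[:,24] = (10101011110111101101011101)·(00000000000000000001000000) mod 2 = 0+0+0+0+0+0+0+0+0+0+0+0+0+0+0+0+0+0+0+1+0+0+0+0+0+0 mod 2 = 1
  c[25] = d·G[:,25] = (10101011110111101101011101)·(00000000000000000000100000) mod 2 = 0+0+0+0+0+0+0+0+0+0+0+0+0+0+0+0+0+0+0+0+0+0+0+0+0+0 mod 2 = 0
  c[26] = d·G[:,26] = (10101011110111101101011101)·(00000000000000000000010000) mod 2 = 0+0+0+0+0+0+0+0+0+0+0+0+0+0+0+0+0+0+0+0+0+1+0+0+0+0 mod 2 = 1
  c[27] = d·G[:,27] = (10101011110111101101011101)·(00000000000000000000001000) mod 2 = 0+0+0+0+0+0+0+0+0+0+0+0+0+0+0+0+0+0+0+0+0+0+1+0+0+0 mod 2 = 1
  c[28] = d·G[:,28] = (10101011110111101101011101)·(00000000000000000000000100) mod 2 = 0+0+0+0+0+0+0+0+0+0+0+0+0+0+0+0+0+0+0+0+0+0+0+1+0+0 mod 2 = 1
  c[29] = d·G[:,29] = (10101011110111101101011101)·(00000000000000000000000010) mod 2 = 0+0+0+0+0+0+0+0+0+0+0+0+0+0+0+0+0+0+0+0+0+0+0+0+0+0 mod 2 = 0
  c[30] = d·G[:,30] = (10101011110111101101011101)·(00000000000000000000000001) mod 2 = 0+0+0+0+0+0+0+0+0+0+0+0+0+0+0+0+0+0+0+0+0+0+0+0+0+1 mod 2 = 1
Codeword = 1010010010111101111101101011101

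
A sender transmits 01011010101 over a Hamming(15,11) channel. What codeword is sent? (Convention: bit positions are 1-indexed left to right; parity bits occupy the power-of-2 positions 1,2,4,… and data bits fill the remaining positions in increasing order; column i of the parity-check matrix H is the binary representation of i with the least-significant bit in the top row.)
Codeword c = d · G (mod 2), d = 01011010101:
  c[0] = d·G[:,0] = (01011010101)·(11011010101) mod 2 = 0+1+0+1+1+0+1+0+1+0+1 mod 2 = 0
  c[1] = d·G[:,1] = (01011010101)·(10110110011) mod 2 = 0+0+0+1+0+0+1+0+0+0+1 mod 2 = 1
  c[2] = d·G[:,2] = (01011010101)·(10000000000) mod 2 = 0+0+0+0+0+0+0+0+0+0+0 mod 2 = 0
  c[3] = d·G[:,3] = (01011010101)·(01110001111) mod 2 = 0+1+0+1+0+0+0+0+1+0+1 mod 2 = 0
  c[4] = d·G[:,4] = (01011010101)·(01000000000) mod 2 = 0+1+0+0+0+0+0+0+0+0+0 mod 2 = 1
  c[5] = d·G[:,5] = (01011010101)·(00100000000) mod 2 = 0+0+0+0+0+0+0+0+0+0+0 mod 2 = 0
  c[6] = d·G[:,6] = (01011010101)·(00010000000) mod 2 = 0+0+0+1+0+0+0+0+0+0+0 mod 2 = 1
  c[7] = d·G[:,7] = (01011010101)·(00001111111) mod 2 = 0+0+0+0+1+0+1+0+1+0+1 mod 2 = 0
  c[8] = d·G[:,8] = (01011010101)·(00001000000) mod 2 = 0+0+0+0+1+0+0+0+0+0+0 mod 2 = 1
  c[9] = d·G[:,9] = (01011010101)·(00000100000) mod 2 = 0+0+0+0+0+0+0+0+0+0+0 mod 2 = 0
  c[10] = d·G[:,10] = (01011010101)·(00000010000) mod 2 = 0+0+0+0+0+0+1+0+0+0+0 mod 2 = 1
  c[11] = d·G[:,11] = (01011010101)·(00000001000) mod 2 = 0+0+0+0+0+0+0+0+0+0+0 mod 2 = 0
  c[12] = d·G[:,12] = (01011010101)·(00000000100) mod 2 = 0+0+0+0+0+0+0+0+1+0+0 mod 2 = 1
  c[13] = d·G[:,13] = (01011010101)·(00000000010) mod 2 = 0+0+0+0+0+0+0+0+0+0+0 mod 2 = 0
  c[14] = d·G[:,14] = (01011010101)·(00000000001) mod 2 = 0+0+0+0+0+0+0+0+0+0+1 mod 2 = 1
Codeword = 010010101010101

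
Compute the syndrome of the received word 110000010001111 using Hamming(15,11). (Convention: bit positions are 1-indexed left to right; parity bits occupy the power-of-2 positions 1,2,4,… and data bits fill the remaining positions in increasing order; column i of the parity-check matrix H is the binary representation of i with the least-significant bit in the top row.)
Syndrome s = H · r^T (mod 2), r = 110000010001111:
  s[0] = (101010101010101)·(110000010001111) mod 2 = 1+0+0+0+0+0+0+0+0+0+0+0+1+0+1 mod 2 = 1
  s[1] = (011001100110011)·(110000010001111) mod 2 = 0+1+0+0+0+0+0+0+0+0+0+0+0+1+1 mod 2 = 1
  s[2] = (000111100001111)·(110000010001111) mod 2 = 0+0+0+0+0+0+0+0+0+0+0+1+1+1+1 mod 2 = 0
  s[3] = (000000011111111)·(110000010001111) mod 2 = 0+0+0+0+0+0+0+1+0+0+0+1+1+1+1 mod 2 = 1
Syndrome = 1101
Non-zero syndrome: error at position 11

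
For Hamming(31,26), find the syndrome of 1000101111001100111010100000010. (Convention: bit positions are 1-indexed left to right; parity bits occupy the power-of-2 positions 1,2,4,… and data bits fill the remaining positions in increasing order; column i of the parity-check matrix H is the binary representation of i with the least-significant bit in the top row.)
Syndrome s = H · r^T (mod 2), r = 1000101111001100111010100000010:
  s[0] = (1010101010101010101010101010101)·(1000101111001100111010100000010) mod 2 = 1+0+0+0+1+0+1+0+1+0+0+0+1+0+0+0+1+0+1+0+1+0+1+0+0+0+0+0+0+0+0 mod 2 = 1
  s[1] = (0110011001100110011001100110011)·(1000101111001100111010100000010) mod 2 = 0+0+0+0+0+0+1+0+0+1+0+0+0+1+0+0+0+1+1+0+0+0+1+0+0+0+0+0+0+1+0 mod 2 = 1
  s[2] = (0001111000011110000111100001111)·(1000101111001100111010100000010) mod 2 = 0+0+0+0+1+0+1+0+0+0+0+0+1+1+0+0+0+0+0+0+1+0+1+0+0+0+0+0+0+1+0 mod 2 = 1
  s[3] = (0000000111111110000000011111111)·(1000101111001100111010100000010) mod 2 = 0+0+0+0+0+0+0+1+1+1+0+0+1+1+0+0+0+0+0+0+0+0+0+0+0+0+0+0+0+1+0 mod 2 = 0
  s[4] = (0000000000000001111111111111111)·(1000101111001100111010100000010) mod 2 = 0+0+0+0+0+0+0+0+0+0+0+0+0+0+0+0+1+1+1+0+1+0+1+0+0+0+0+0+0+1+0 mod 2 = 0
Syndrome = 11100
Non-zero syndrome: error at position 7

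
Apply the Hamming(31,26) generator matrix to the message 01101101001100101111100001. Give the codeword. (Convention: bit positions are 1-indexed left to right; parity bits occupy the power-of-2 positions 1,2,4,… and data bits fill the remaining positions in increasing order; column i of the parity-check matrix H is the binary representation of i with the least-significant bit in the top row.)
Codeword c = d · G (mod 2), d = 01101101001100101111100001:
  c[0] = d·G[:,0] = (01101101001100101111100001)·(11011010101101010101010101) mod 2 = 0+1+0+0+1+0+0+0+0+0+1+1+0+0+0+0+0+1+0+1+0+0+0+0+0+1 mod 2 = 1
  c[1] = d·G[:,1] = (01101101001100101111100001)·(10110110011011001100110011) mod 2 = 0+0+1+0+0+1+0+0+0+0+1+0+0+0+0+0+1+1+0+0+1+0+0+0+0+1 mod 2 = 1
  c[2] = d·G[:,2] = (01101101001100101111100001)·(10000000000000000000000000) mod 2 = 0+0+0+0+0+0+0+0+0+0+0+0+0+0+0+0+0+0+0+0+0+0+0+0+0+0 mod 2 = 0
  c[3] = d·G[:,3] = (01101101001100101111100001)·(01110001111000111100001111) mod 2 = 0+1+1+0+0+0+0+1+0+0+1+0+0+0+1+0+1+1+0+0+0+0+0+0+0+1 mod 2 = 0
  c[4] = d·G[:,4] = (01101101001100101111100001)·(01000000000000000000000000) mod 2 = 0+1+0+0+0+0+0+0+0+0+0+0+0+0+0+0+0+0+0+0+0+0+0+0+0+0 mod 2 = 1
  c[5] = d·G[:,5] = (01101101001100101111100001)·(00100000000000000000000000) mod 2 = 0+0+1+0+0+0+0+0+0+0+0+0+0+0+0+0+0+0+0+0+0+0+0+0+0+0 mod 2 = 1
  c[6] = d·G[:,6] = (01101101001100101111100001)·(00010000000000000000000000) mod 2 = 0+0+0+0+0+0+0+0+0+0+0+0+0+0+0+0+0+0+0+0+0+0+0+0+0+0 mod 2 = 0
  c[7] = d·G[:,7] = (01101101001100101111100001)·(00001111111000000011111111) mod 2 = 0+0+0+0+1+1+0+1+0+0+1+0+0+0+0+0+0+0+1+1+1+0+0+0+0+1 mod 2 = 0
  c[8] = d·G[:,8] = (01101101001100101111100001)·(00001000000000000000000000) mod 2 = 0+0+0+0+1+0+0+0+0+0+0+0+0+0+0+0+0+0+0+0+0+0+0+0+0+0 mod 2 = 1
  c[9] = d·G[:,9] = (01101101001100101111100001)·(00000100000000000000000000) mod 2 = 0+0+0+0+0+1+0+0+0+0+0+0+0+0+0+0+0+0+0+0+0+0+0+0+0+0 mod 2 = 1
  c[10] = d·G[:,10] = (01101101001100101111100001)·(00000010000000000000000000) mod 2 = 0+0+0+0+0+0+0+0+0+0+0+0+0+0+0+0+0+0+0+0+0+0+0+0+0+0 mod 2 = 0
  c[11] = d·G[:,11] = (01101101001100101111100001)·(00000001000000000000000000) mod 2 = 0+0+0+0+0+0+0+1+0+0+0+0+0+0+0+0+0+0+0+0+0+0+0+0+0+0 mod 2 = 1
  c[12] = d·G[:,12] = (01101101001100101111100001)·(00000000100000000000000000) mod 2 = 0+0+0+0+0+0+0+0+0+0+0+0+0+0+0+0+0+0+0+0+0+0+0+0+0+0 mod 2 = 0
  c[13] = d·G[:,13] = (01101101001100101111100001)·(00000000010000000000000000) mod 2 = 0+0+0+0+0+0+0+0+0+0+0+0+0+0+0+0+0+0+0+0+0+0+0+0+0+0 mod 2 = 0
  c[14] = d·G[:,14] = (01101101001100101111100001)·(00000000001000000000000000) mod 2 = 0+0+0+0+0+0+0+0+0+0+1+0+0+0+0+0+0+0+0+0+0+0+0+0+0+0 mod 2 = 1
  c[15] = d·G[:,15] = (01101101001100101111100001)·(00000000000111111111111111) mod 2 = 0+0+0+0+0+0+0+0+0+0+0+1+0+0+1+0+1+1+1+1+1+0+0+0+0+1 mod 2 = 0
  c[16] = d·G[:,16] = (01101101001100101111100001)·(00000000000100000000000000) mod 2 = 0+0+0+0+0+0+0+0+0+0+0+1+0+0+0+0+0+0+0+0+0+0+0+0+0+0 mod 2 = 1
  c[17] = d·G[:,17] = (01101101001100101111100001)·(00000000000010000000000000) mod 2 = 0+0+0+0+0+0+0+0+0+0+0+0+0+0+0+0+0+0+0+0+0+0+0+0+0+0 mod 2 = 0
  c[18] = d·G[:,18] = (01101101001100101111100001)·(00000000000001000000000000) mod 2 = 0+0+0+0+0+0+0+0+0+0+0+0+0+0+0+0+0+0+0+0+0+0+0+0+0+0 mod 2 = 0
  c[19] = d·G[:,19] = (01101101001100101111100001)·(00000000000000100000000000) mod 2 = 0+0+0+0+0+0+0+0+0+0+0+0+0+0+1+0+0+0+0+0+0+0+0+0+0+0 mod 2 = 1
  c[20] = d·G[:,20] = (01101101001100101111100001)·(00000000000000010000000000) mod 2 = 0+0+0+0+0+0+0+0+0+0+0+0+0+0+0+0+0+0+0+0+0+0+0+0+0+0 mod 2 = 0
  c[21] = d·G[:,21] = (01101101001100101111100001)·(00000000000000001000000000) mod 2 = 0+0+0+0+0+0+0+0+0+0+0+0+0+0+0+0+1+0+0+0+0+0+0+0+0+0 mod 2 = 1
  c[22] = d·G[:,22] = (01101101001100101111100001)·(00000000000000000100000000) mod 2 = 0+0+0+0+0+0+0+0+0+0+0+0+0+0+0+0+0+1+0+0+0+0+0+0+0+0 mod 2 = 1
  c[23] = d·G[:,23] = (01101101001100101111100001)·(00000000000000000010000000) mod 2 = 0+0+0+0+0+0+0+0+0+0+0+0+0+0+0+0+0+0+1+0+0+0+0+0+0+0 mod 2 = 1
  c[24] = d·G[:,24] = (01101101001100101111100001)·(00000000000000000001000000) mod 2 = 0+0+0+0+0+0+0+0+0+0+0+0+0+0+0+0+0+0+0+1+0+0+0+0+0+0 mod 2 = 1
  c[25] = d·G[:,25] = (01101101001100101111100001)·(00000000000000000000100000) mod 2 = 0+0+0+0+0+0+0+0+0+0+0+0+0+0+0+0+0+0+0+0+1+0+0+0+0+0 mod 2 = 1
  c[26] = d·G[:,26] = (01101101001100101111100001)·(00000000000000000000010000) mod 2 = 0+0+0+0+0+0+0+0+0+0+0+0+0+0+0+0+0+0+0+0+0+0+0+0+0+0 mod 2 = 0
  c[27] = d·G[:,27] = (01101101001100101111100001)·(00000000000000000000001000) mod 2 = 0+0+0+0+0+0+0+0+0+0+0+0+0+0+0+0+0+0+0+0+0+0+0+0+0+0 mod 2 = 0
  c[28] = d·G[:,28] = (01101101001100101111100001)·(00000000000000000000000100) mod 2 = 0+0+0+0+0+0+0+0+0+0+0+0+0+0+0+0+0+0+0+0+0+0+0+0+0+0 mod 2 = 0
  c[29] = d·G[:,29] = (01101101001100101111100001)·(00000000000000000000000010) mod 2 = 0+0+0+0+0+0+0+0+0+0+0+0+0+0+0+0+0+0+0+0+0+0+0+0+0+0 mod 2 = 0
  c[30] = d·G[:,30] = (01101101001100101111100001)·(00000000000000000000000001) mod 2 = 0+0+0+0+0+0+0+0+0+0+0+0+0+0+0+0+0+0+0+0+0+0+0+0+0+1 mod 2 = 1
Codeword = 1100110011010010100101111100001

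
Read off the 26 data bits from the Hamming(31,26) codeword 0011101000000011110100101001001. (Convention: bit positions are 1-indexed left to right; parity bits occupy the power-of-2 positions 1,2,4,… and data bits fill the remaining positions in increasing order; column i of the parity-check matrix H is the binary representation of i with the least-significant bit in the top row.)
Parity bits occupy power-of-2 positions; data bits are at positions {3,5,6,7,9,10,11,12,13,14,15,17,18,19,20,21,22,23,24,25,26,27,28,29,30,31} (1-indexed).
Extract: c[3]=1 c[5]=1 c[6]=0 c[7]=1 c[9]=0 c[10]=0 c[11]=0 c[12]=0 c[13]=0 c[14]=0 c[15]=1 c[17]=1 c[18]=1 c[19]=0 c[20]=1 c[21]=0 c[22]=0 c[23]=1 c[24]=0 c[25]=1 c[26]=0 c[27]=0 c[28]=1 c[29]=0 c[30]=0 c[31]=1
Data = 11010000001110100101001001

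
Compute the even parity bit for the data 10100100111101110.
Sum of data bits: 1+0+1+0+0+1+0+0+1+1+1+1+0+1+1+1+0 = 10.
10 mod 2 = 0, so parity bit = 0.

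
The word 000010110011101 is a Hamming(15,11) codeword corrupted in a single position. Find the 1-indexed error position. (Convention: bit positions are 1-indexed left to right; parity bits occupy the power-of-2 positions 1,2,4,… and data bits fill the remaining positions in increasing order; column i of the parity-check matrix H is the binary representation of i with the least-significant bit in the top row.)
Syndrome s = H · r^T (mod 2), r = 000010110011101:
  s[0] = (101010101010101)·(000010110011101) mod 2 = 0+0+0+0+1+0+1+0+0+0+1+0+1+0+1 mod 2 = 1
  s[1] = (011001100110011)·(000010110011101) mod 2 = 0+0+0+0+0+0+1+0+0+0+1+0+0+0+1 mod 2 = 1
  s[2] = (000111100001111)·(000010110011101) mod 2 = 0+0+0+0+1+0+1+0+0+0+0+1+1+0+1 mod 2 = 1
  s[3] = (000000011111111)·(000010110011101) mod 2 = 0+0+0+0+0+0+0+1+0+0+1+1+1+0+1 mod 2 = 1
Syndrome = 1111
Column i of H is the binary representation of i, so the syndrome is the binary index of the flipped bit.
Read s = 1111 with s[0] as LSB: 1·2^0 + 1·2^1 + 1·2^2 + 1·2^3 = 15.
Error is at bit position 15.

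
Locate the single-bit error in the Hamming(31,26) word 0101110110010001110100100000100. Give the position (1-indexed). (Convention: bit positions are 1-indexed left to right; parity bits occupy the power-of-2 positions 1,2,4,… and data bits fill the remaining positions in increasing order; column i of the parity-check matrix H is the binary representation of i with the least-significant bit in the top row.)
Syndrome s = H · r^T (mod 2), r = 0101110110010001110100100000100:
  s[0] = (1010101010101010101010101010101)·(0101110110010001110100100000100) mod 2 = 0+0+0+0+1+0+0+0+1+0+0+0+0+0+0+0+1+0+0+0+0+0+1+0+0+0+0+0+1+0+0 mod 2 = 1
  s[1] = (0110011001100110011001100110011)·(0101110110010001110100100000100) mod 2 = 0+1+0+0+0+1+0+0+0+0+0+0+0+0+0+0+0+1+0+0+0+0+1+0+0+0+0+0+0+0+0 mod 2 = 0
  s[2] = (0001111000011110000111100001111)·(0101110110010001110100100000100) mod 2 = 0+0+0+1+1+1+0+0+0+0+0+1+0+0+0+0+0+0+0+1+0+0+1+0+0+0+0+0+1+0+0 mod 2 = 1
  s[3] = (0000000111111110000000011111111)·(0101110110010001110100100000100) mod 2 = 0+0+0+0+0+0+0+1+1+0+0+1+0+0+0+0+0+0+0+0+0+0+0+0+0+0+0+0+1+0+0 mod 2 = 0
  s[4] = (0000000000000001111111111111111)·(0101110110010001110100100000100) mod 2 = 0+0+0+0+0+0+0+0+0+0+0+0+0+0+0+1+1+1+0+1+0+0+1+0+0+0+0+0+1+0+0 mod 2 = 0
Syndrome = 10100
Column i of H is the binary representation of i, so the syndrome is the binary index of the flipped bit.
Read s = 10100 with s[0] as LSB: 1·2^0 + 0·2^1 + 1·2^2 + 0·2^3 + 0·2^4 = 5.
Error is at bit position 5.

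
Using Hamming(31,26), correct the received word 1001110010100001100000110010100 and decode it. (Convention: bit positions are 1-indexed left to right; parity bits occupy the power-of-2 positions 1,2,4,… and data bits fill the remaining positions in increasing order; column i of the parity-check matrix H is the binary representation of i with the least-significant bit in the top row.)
Syndrome s = H · r^T (mod 2), r = 1001110010100001100000110010100:
  s[0] = (1010101010101010101010101010101)·(1001110010100001100000110010100) mod 2 = 1+0+0+0+1+0+0+0+1+0+1+0+0+0+0+0+1+0+0+0+0+0+1+0+0+0+1+0+1+0+0 mod 2 = 0
  s[1] = (0110011001100110011001100110011)·(1001110010100001100000110010100) mod 2 = 0+0+0+0+0+1+0+0+0+0+1+0+0+0+0+0+0+0+0+0+0+0+1+0+0+0+1+0+0+0+0 mod 2 = 0
  s[2] = (0001111000011110000111100001111)·(1001110010100001100000110010100) mod 2 = 0+0+0+1+1+1+0+0+0+0+0+0+0+0+0+0+0+0+0+0+0+0+1+0+0+0+0+0+1+0+0 mod 2 = 1
  s[3] = (0000000111111110000000011111111)·(1001110010100001100000110010100) mod 2 = 0+0+0+0+0+0+0+0+1+0+1+0+0+0+0+0+0+0+0+0+0+0+0+1+0+0+1+0+1+0+0 mod 2 = 1
  s[4] = (0000000000000001111111111111111)·(1001110010100001100000110010100) mod 2 = 0+0+0+0+0+0+0+0+0+0+0+0+0+0+0+1+1+0+0+0+0+0+1+1+0+0+1+0+1+0+0 mod 2 = 0
Syndrome = 00110
Column 12 of H equals this syndrome → error at bit 12 (1-indexed).
Flip bit 12: 1001110010100001100000110010100 → 1001110010110001100000110010100
Extract data bits at positions {3,5,6,7,9,10,11,12,13,14,15,17,18,19,20,21,22,23,24,25,26,27,28,29,30,31}: 01101011000100000110010100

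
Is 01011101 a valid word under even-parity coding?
Sum of all bits: 0+1+0+1+1+1+0+1 = 5; 5 mod 2 = 1. Result is 1 → parity error detected.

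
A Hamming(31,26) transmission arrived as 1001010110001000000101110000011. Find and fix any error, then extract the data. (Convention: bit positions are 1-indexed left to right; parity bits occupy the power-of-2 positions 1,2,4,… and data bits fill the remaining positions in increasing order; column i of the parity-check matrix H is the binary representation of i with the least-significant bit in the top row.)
Syndrome s = H · r^T (mod 2), r = 1001010110001000000101110000011:
  s[0] = (1010101010101010101010101010101)·(1001010110001000000101110000011) mod 2 = 1+0+0+0+0+0+0+0+1+0+0+0+1+0+0+0+0+0+0+0+0+0+1+0+0+0+0+0+0+0+1 mod 2 = 1
  s[1] = (0110011001100110011001100110011)·(1001010110001000000101110000011) mod 2 = 0+0+0+0+0+1+0+0+0+0+0+0+0+0+0+0+0+0+0+0+0+1+1+0+0+0+0+0+0+1+1 mod 2 = 1
  s[2] = (0001111000011110000111100001111)·(1001010110001000000101110000011) mod 2 = 0+0+0+1+0+1+0+0+0+0+0+0+1+0+0+0+0+0+0+1+0+1+1+0+0+0+0+0+0+1+1 mod 2 = 0
  s[3] = (0000000111111110000000011111111)·(1001010110001000000101110000011) mod 2 = 0+0+0+0+0+0+0+1+1+0+0+0+1+0+0+0+0+0+0+0+0+0+0+1+0+0+0+0+0+1+1 mod 2 = 0
  s[4] = (0000000000000001111111111111111)·(1001010110001000000101110000011) mod 2 = 0+0+0+0+0+0+0+0+0+0+0+0+0+0+0+0+0+0+0+1+0+1+1+1+0+0+0+0+0+1+1 mod 2 = 0
Syndrome = 11000
Column 3 of H equals this syndrome → error at bit 3 (1-indexed).
Flip bit 3: 1001010110001000000101110000011 → 1011010110001000000101110000011
Extract data bits at positions {3,5,6,7,9,10,11,12,13,14,15,17,18,19,20,21,22,23,24,25,26,27,28,29,30,31}: 10101000100000101110000011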